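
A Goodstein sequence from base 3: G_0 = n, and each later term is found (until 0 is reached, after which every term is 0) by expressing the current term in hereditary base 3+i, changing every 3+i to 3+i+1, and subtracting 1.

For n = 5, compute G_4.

G_0=5  [base 3] 3 + 2  →[3↦4]→  4 + 2 = 6  −1 ⇒ G_1=5
G_1=5  [base 4] 4 + 1  →[4↦5]→  5 + 1 = 6  −1 ⇒ G_2=5
G_2=5  [base 5] 5  →[5↦6]→  6 = 6  −1 ⇒ G_3=5
G_3=5  [base 6] 5  →[6↦7]→  5 = 5  −1 ⇒ G_4=4
G_4=4  [base 7] 4  →[7↦8]→  4 = 4  −1 ⇒ G_5=3

4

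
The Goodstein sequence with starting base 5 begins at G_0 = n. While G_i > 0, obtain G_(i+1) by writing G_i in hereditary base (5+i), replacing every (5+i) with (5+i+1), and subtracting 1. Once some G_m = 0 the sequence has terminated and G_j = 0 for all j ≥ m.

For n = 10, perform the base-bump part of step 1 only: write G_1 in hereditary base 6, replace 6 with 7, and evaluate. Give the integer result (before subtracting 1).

base 5: 10 = 2·5; at 6: 2·6 = 12; next = 11
base 6: 11 = 6 + 5; at 7: 7 + 5 = 12; next = 11

12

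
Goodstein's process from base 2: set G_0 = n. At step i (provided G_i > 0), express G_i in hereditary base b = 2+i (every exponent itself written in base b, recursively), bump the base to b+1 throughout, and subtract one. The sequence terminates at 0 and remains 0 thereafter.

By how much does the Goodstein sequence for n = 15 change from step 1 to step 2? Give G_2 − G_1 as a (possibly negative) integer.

15 —HB2→ 2^(2 + 1) + 2^2 + 2 + 1 —bump→ 3^(3 + 1) + 3^3 + 3 + 1 = 112 —(−1)→ 111
111 —HB3→ 3^(3 + 1) + 3^3 + 3 —bump→ 4^(4 + 1) + 4^4 + 4 = 1284 —(−1)→ 1283

1172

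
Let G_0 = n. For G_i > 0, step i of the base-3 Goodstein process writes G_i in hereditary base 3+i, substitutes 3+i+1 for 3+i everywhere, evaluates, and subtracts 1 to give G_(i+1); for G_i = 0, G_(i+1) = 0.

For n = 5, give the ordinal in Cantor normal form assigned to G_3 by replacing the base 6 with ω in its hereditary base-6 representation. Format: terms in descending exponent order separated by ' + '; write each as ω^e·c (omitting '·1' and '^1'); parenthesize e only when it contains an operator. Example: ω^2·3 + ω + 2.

i=0: 5 = 3 + 2 (b=3); 3→4: 4 + 2 = 6; 6−1 = 5
i=1: 5 = 4 + 1 (b=4); 4→5: 5 + 1 = 6; 6−1 = 5
i=2: 5 = 5 (b=5); 5→6: 6 = 6; 6−1 = 5
i=3: 5 = 5 (b=6); 6→7: 5 = 5; 5−1 = 4

5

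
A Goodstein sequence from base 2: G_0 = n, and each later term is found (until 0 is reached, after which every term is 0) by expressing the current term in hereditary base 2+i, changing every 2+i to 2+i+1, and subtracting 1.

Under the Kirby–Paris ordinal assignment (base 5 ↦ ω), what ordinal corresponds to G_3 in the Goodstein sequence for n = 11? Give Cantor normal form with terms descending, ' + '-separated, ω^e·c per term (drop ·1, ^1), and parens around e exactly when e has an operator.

ω^(ω + 1) + 2

i=0: 11 = 2^(2 + 1) + 2 + 1 (b=2); 2→3: 3^(3 + 1) + 3 + 1 = 85; 85−1 = 84
i=1: 84 = 3^(3 + 1) + 3 (b=3); 3→4: 4^(4 + 1) + 4 = 1028; 1028−1 = 1027
i=2: 1027 = 4^(4 + 1) + 3 (b=4); 4→5: 5^(5 + 1) + 3 = 15628; 15628−1 = 15627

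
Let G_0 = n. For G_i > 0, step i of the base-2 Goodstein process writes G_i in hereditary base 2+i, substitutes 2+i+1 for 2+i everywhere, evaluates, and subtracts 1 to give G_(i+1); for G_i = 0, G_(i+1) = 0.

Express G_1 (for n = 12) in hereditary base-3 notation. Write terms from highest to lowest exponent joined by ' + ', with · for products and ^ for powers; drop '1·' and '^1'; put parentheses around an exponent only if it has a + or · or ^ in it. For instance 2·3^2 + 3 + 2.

base 2: 12 = 2^(2 + 1) + 2^2; at 3: 3^(3 + 1) + 3^3 = 108; next = 107
base 3: 107 = 3^(3 + 1) + 2·3^2 + 2·3 + 2; at 4: 4^(4 + 1) + 2·4^2 + 2·4 + 2 = 1066; next = 1065

3^(3 + 1) + 2·3^2 + 2·3 + 2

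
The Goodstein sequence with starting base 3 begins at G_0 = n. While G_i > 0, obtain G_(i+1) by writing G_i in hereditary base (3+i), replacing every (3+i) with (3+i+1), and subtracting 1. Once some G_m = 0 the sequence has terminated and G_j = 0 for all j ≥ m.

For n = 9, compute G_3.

19

i=0: 9 = 3^2 (b=3); 3→4: 4^2 = 16; 16−1 = 15
i=1: 15 = 3·4 + 3 (b=4); 4→5: 3·5 + 3 = 18; 18−1 = 17
i=2: 17 = 3·5 + 2 (b=5); 5→6: 3·6 + 2 = 20; 20−1 = 19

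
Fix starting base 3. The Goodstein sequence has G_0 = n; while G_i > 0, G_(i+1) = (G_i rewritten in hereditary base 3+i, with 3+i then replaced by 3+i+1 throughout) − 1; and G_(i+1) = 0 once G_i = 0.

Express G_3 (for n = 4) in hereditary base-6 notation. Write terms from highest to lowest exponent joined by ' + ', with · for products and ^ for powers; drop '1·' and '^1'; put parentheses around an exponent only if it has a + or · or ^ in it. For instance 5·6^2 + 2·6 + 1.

3

i=0: 4 = 3 + 1 (b=3); 3→4: 4 + 1 = 5; 5−1 = 4
i=1: 4 = 4 (b=4); 4→5: 5 = 5; 5−1 = 4
i=2: 4 = 4 (b=5); 5→6: 4 = 4; 4−1 = 3
i=3: 3 = 3 (b=6); 6→7: 3 = 3; 3−1 = 2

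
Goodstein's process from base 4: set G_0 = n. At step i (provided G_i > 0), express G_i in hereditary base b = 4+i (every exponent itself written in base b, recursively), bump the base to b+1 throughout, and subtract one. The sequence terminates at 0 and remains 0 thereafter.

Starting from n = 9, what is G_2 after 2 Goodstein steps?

11

i=0: 9 = 2·4 + 1 (b=4); 4→5: 2·5 + 1 = 11; 11−1 = 10
i=1: 10 = 2·5 (b=5); 5→6: 2·6 = 12; 12−1 = 11
i=2: 11 = 6 + 5 (b=6); 6→7: 7 + 5 = 12; 12−1 = 11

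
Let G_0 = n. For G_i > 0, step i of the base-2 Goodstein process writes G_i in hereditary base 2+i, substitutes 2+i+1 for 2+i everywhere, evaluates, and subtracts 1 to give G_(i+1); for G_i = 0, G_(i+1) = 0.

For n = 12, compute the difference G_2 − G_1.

G_0=12  [base 2] 2^(2 + 1) + 2^2  →[2↦3]→  3^(3 + 1) + 3^3 = 108  −1 ⇒ G_1=107
G_1=107  [base 3] 3^(3 + 1) + 2·3^2 + 2·3 + 2  →[3↦4]→  4^(4 + 1) + 2·4^2 + 2·4 + 2 = 1066  −1 ⇒ G_2=1065

958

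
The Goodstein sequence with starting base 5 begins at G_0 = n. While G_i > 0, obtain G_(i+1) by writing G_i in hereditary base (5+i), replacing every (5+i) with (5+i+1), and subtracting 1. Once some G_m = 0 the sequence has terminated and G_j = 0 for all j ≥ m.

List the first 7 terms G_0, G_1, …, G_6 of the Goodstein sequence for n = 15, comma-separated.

[0] 15 ≡ 3·5 (base 5). Lift 6: 18. −1: 17.
[1] 17 ≡ 2·6 + 5 (base 6). Lift 7: 19. −1: 18.
[2] 18 ≡ 2·7 + 4 (base 7). Lift 8: 20. −1: 19.
[3] 19 ≡ 2·8 + 3 (base 8). Lift 9: 21. −1: 20.
[4] 20 ≡ 2·9 + 2 (base 9). Lift 10: 22. −1: 21.
[5] 21 ≡ 2·10 + 1 (base 10). Lift 11: 23. −1: 22.

15, 17, 18, 19, 20, 21, 22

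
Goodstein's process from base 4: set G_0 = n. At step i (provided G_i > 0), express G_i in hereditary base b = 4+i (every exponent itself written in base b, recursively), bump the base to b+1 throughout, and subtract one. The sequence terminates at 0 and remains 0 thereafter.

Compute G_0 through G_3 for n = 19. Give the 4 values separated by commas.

19, 27, 37, 49

G_0 = 19. HB_4(19) = 4^2 + 3. Bump = 28. G_1 = 27.
G_1 = 27. HB_5(27) = 5^2 + 2. Bump = 38. G_2 = 37.
G_2 = 37. HB_6(37) = 6^2 + 1. Bump = 50. G_3 = 49.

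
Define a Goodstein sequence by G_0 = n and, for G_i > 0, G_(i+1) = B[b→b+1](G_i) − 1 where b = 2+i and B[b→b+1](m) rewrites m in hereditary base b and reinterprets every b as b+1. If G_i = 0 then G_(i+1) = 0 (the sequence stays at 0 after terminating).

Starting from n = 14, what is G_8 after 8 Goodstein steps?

100000555551

(0) 14|_2 = 2^(2 + 1) + 2^2 + 2 ↦ 3^(3 + 1) + 3^3 + 3|_3 = 111 ⇒ 110
(1) 110|_3 = 3^(3 + 1) + 3^3 + 2 ↦ 4^(4 + 1) + 4^4 + 2|_4 = 1282 ⇒ 1281
(2) 1281|_4 = 4^(4 + 1) + 4^4 + 1 ↦ 5^(5 + 1) + 5^5 + 1|_5 = 18751 ⇒ 18750
(3) 18750|_5 = 5^(5 + 1) + 5^5 ↦ 6^(6 + 1) + 6^6|_6 = 326592 ⇒ 326591
(4) 326591|_6 = 6^(6 + 1) + 5·6^5 + 5·6^4 + 5·6^3 + 5·6^2 + 5·6 + 5 ↦ 7^(7 + 1) + 5·7^5 + 5·7^4 + 5·7^3 + 5·7^2 + 5·7 + 5|_7 = 5862841 ⇒ 5862840
(5) 5862840|_7 = 7^(7 + 1) + 5·7^5 + 5·7^4 + 5·7^3 + 5·7^2 + 5·7 + 4 ↦ 8^(8 + 1) + 5·8^5 + 5·8^4 + 5·8^3 + 5·8^2 + 5·8 + 4|_8 = 134404972 ⇒ 134404971
(6) 134404971|_8 = 8^(8 + 1) + 5·8^5 + 5·8^4 + 5·8^3 + 5·8^2 + 5·8 + 3 ↦ 9^(9 + 1) + 5·9^5 + 5·9^4 + 5·9^3 + 5·9^2 + 5·9 + 3|_9 = 3487116549 ⇒ 3487116548
(7) 3487116548|_9 = 9^(9 + 1) + 5·9^5 + 5·9^4 + 5·9^3 + 5·9^2 + 5·9 + 2 ↦ 10^(10 + 1) + 5·10^5 + 5·10^4 + 5·10^3 + 5·10^2 + 5·10 + 2|_10 = 100000555552 ⇒ 100000555551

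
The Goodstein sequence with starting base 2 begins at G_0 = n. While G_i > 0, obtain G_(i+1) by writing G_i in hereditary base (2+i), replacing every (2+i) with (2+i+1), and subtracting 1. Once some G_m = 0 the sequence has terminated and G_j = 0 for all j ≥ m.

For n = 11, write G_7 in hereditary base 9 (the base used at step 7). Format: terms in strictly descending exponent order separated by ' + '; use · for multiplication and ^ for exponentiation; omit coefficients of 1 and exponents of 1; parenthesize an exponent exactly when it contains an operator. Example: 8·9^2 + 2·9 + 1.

G_0=11  [base 2] 2^(2 + 1) + 2 + 1  →[2↦3]→  3^(3 + 1) + 3 + 1 = 85  −1 ⇒ G_1=84
G_1=84  [base 3] 3^(3 + 1) + 3  →[3↦4]→  4^(4 + 1) + 4 = 1028  −1 ⇒ G_2=1027
G_2=1027  [base 4] 4^(4 + 1) + 3  →[4↦5]→  5^(5 + 1) + 3 = 15628  −1 ⇒ G_3=15627
G_3=15627  [base 5] 5^(5 + 1) + 2  →[5↦6]→  6^(6 + 1) + 2 = 279938  −1 ⇒ G_4=279937
G_4=279937  [base 6] 6^(6 + 1) + 1  →[6↦7]→  7^(7 + 1) + 1 = 5764802  −1 ⇒ G_5=5764801
G_5=5764801  [base 7] 7^(7 + 1)  →[7↦8]→  8^(8 + 1) = 134217728  −1 ⇒ G_6=134217727
G_6=134217727  [base 8] 7·8^8 + 7·8^7 + 7·8^6 + 7·8^5 + 7·8^4 + 7·8^3 + 7·8^2 + 7·8 + 7  →[8↦9]→  7·9^9 + 7·9^7 + 7·9^6 + 7·9^5 + 7·9^4 + 7·9^3 + 7·9^2 + 7·9 + 7 = 2749609303  −1 ⇒ G_7=2749609302

7·9^9 + 7·9^7 + 7·9^6 + 7·9^5 + 7·9^4 + 7·9^3 + 7·9^2 + 7·9 + 6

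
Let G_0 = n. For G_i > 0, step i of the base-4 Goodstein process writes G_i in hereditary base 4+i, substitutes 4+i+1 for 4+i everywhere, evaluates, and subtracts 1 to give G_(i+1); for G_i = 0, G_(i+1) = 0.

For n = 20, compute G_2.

39

20 —HB4→ 4^2 + 4 —bump→ 5^2 + 5 = 30 —(−1)→ 29
29 —HB5→ 5^2 + 4 —bump→ 6^2 + 4 = 40 —(−1)→ 39
39 —HB6→ 6^2 + 3 —bump→ 7^2 + 3 = 52 —(−1)→ 51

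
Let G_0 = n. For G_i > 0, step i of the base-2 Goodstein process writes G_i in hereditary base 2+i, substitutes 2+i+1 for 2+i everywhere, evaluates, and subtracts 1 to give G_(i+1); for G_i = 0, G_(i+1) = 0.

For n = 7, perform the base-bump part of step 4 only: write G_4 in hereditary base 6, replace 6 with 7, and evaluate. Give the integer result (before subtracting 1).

[0] 7 ≡ 2^2 + 2 + 1 (base 2). Lift 3: 31. −1: 30.
[1] 30 ≡ 3^3 + 3 (base 3). Lift 4: 260. −1: 259.
[2] 259 ≡ 4^4 + 3 (base 4). Lift 5: 3128. −1: 3127.
[3] 3127 ≡ 5^5 + 2 (base 5). Lift 6: 46658. −1: 46657.
[4] 46657 ≡ 6^6 + 1 (base 6). Lift 7: 823544. −1: 823543.

823544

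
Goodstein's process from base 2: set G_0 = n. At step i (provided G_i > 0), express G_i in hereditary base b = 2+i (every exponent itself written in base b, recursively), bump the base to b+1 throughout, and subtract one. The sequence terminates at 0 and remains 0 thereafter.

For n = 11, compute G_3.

step 0: 11 = 2^(2 + 1) + 2 + 1; sub 3 for 2: 3^(3 + 1) + 3 + 1; = 85; G_1 = 85−1 = 84
step 1: 84 = 3^(3 + 1) + 3; sub 4 for 3: 4^(4 + 1) + 4; = 1028; G_2 = 1028−1 = 1027
step 2: 1027 = 4^(4 + 1) + 3; sub 5 for 4: 5^(5 + 1) + 3; = 15628; G_3 = 15628−1 = 15627
step 3: 15627 = 5^(5 + 1) + 2; sub 6 for 5: 6^(6 + 1) + 2; = 279938; G_4 = 279938−1 = 279937

15627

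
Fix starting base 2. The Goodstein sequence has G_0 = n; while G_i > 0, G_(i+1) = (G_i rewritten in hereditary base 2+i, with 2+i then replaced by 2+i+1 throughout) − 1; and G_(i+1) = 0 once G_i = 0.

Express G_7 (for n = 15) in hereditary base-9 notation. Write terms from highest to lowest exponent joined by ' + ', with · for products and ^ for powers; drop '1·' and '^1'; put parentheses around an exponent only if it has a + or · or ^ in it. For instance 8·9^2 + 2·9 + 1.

i=0: 15 = 2^(2 + 1) + 2^2 + 2 + 1 (b=2); 2→3: 3^(3 + 1) + 3^3 + 3 + 1 = 112; 112−1 = 111
i=1: 111 = 3^(3 + 1) + 3^3 + 3 (b=3); 3→4: 4^(4 + 1) + 4^4 + 4 = 1284; 1284−1 = 1283
i=2: 1283 = 4^(4 + 1) + 4^4 + 3 (b=4); 4→5: 5^(5 + 1) + 5^5 + 3 = 18753; 18753−1 = 18752
i=3: 18752 = 5^(5 + 1) + 5^5 + 2 (b=5); 5→6: 6^(6 + 1) + 6^6 + 2 = 326594; 326594−1 = 326593
i=4: 326593 = 6^(6 + 1) + 6^6 + 1 (b=6); 6→7: 7^(7 + 1) + 7^7 + 1 = 6588345; 6588345−1 = 6588344
i=5: 6588344 = 7^(7 + 1) + 7^7 (b=7); 7→8: 8^(8 + 1) + 8^8 = 150994944; 150994944−1 = 150994943
i=6: 150994943 = 8^(8 + 1) + 7·8^7 + 7·8^6 + 7·8^5 + 7·8^4 + 7·8^3 + 7·8^2 + 7·8 + 7 (b=8); 8→9: 9^(9 + 1) + 7·9^7 + 7·9^6 + 7·9^5 + 7·9^4 + 7·9^3 + 7·9^2 + 7·9 + 7 = 3524450281; 3524450281−1 = 3524450280

9^(9 + 1) + 7·9^7 + 7·9^6 + 7·9^5 + 7·9^4 + 7·9^3 + 7·9^2 + 7·9 + 6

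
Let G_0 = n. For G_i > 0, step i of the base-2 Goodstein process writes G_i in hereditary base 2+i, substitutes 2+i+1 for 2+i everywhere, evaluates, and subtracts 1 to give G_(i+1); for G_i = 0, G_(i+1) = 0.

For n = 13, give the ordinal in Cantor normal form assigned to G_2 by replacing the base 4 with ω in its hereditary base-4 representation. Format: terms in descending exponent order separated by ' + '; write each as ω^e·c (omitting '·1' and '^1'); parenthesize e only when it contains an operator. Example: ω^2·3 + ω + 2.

G_0 = 13. HB_2(13) = 2^(2 + 1) + 2^2 + 1. Bump = 109. G_1 = 108.
G_1 = 108. HB_3(108) = 3^(3 + 1) + 3^3. Bump = 1280. G_2 = 1279.
G_2 = 1279. HB_4(1279) = 4^(4 + 1) + 3·4^3 + 3·4^2 + 3·4 + 3. Bump = 16093. G_3 = 16092.

ω^(ω + 1) + ω^3·3 + ω^2·3 + ω·3 + 3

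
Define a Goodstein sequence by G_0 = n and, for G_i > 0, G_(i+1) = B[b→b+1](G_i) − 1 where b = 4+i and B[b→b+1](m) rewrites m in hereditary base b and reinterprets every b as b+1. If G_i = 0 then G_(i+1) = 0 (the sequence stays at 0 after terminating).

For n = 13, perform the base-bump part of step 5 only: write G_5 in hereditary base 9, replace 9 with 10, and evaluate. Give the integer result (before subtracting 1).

G_0=13  [base 4] 3·4 + 1  →[4↦5]→  3·5 + 1 = 16  −1 ⇒ G_1=15
G_1=15  [base 5] 3·5  →[5↦6]→  3·6 = 18  −1 ⇒ G_2=17
G_2=17  [base 6] 2·6 + 5  →[6↦7]→  2·7 + 5 = 19  −1 ⇒ G_3=18
G_3=18  [base 7] 2·7 + 4  →[7↦8]→  2·8 + 4 = 20  −1 ⇒ G_4=19
G_4=19  [base 8] 2·8 + 3  →[8↦9]→  2·9 + 3 = 21  −1 ⇒ G_5=20
G_5=20  [base 9] 2·9 + 2  →[9↦10]→  2·10 + 2 = 22  −1 ⇒ G_6=21

22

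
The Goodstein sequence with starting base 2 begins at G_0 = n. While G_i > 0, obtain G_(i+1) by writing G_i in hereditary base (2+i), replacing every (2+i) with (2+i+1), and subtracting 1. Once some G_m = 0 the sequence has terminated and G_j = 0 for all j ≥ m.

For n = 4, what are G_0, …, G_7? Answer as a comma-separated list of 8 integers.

[0] 4 ≡ 2^2 (base 2). Lift 3: 27. −1: 26.
[1] 26 ≡ 2·3^2 + 2·3 + 2 (base 3). Lift 4: 42. −1: 41.
[2] 41 ≡ 2·4^2 + 2·4 + 1 (base 4). Lift 5: 61. −1: 60.
[3] 60 ≡ 2·5^2 + 2·5 (base 5). Lift 6: 84. −1: 83.
[4] 83 ≡ 2·6^2 + 6 + 5 (base 6). Lift 7: 110. −1: 109.
[5] 109 ≡ 2·7^2 + 7 + 4 (base 7). Lift 8: 140. −1: 139.
[6] 139 ≡ 2·8^2 + 8 + 3 (base 8). Lift 9: 174. −1: 173.

4, 26, 41, 60, 83, 109, 139, 173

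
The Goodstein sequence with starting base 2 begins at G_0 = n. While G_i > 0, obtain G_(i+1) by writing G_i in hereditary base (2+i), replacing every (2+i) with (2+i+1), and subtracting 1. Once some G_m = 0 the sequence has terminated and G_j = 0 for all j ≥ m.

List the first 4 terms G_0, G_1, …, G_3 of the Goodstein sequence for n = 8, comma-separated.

8, 80, 553, 6310

G_0 = 8. HB_2(8) = 2^(2 + 1). Bump = 81. G_1 = 80.
G_1 = 80. HB_3(80) = 2·3^3 + 2·3^2 + 2·3 + 2. Bump = 554. G_2 = 553.
G_2 = 553. HB_4(553) = 2·4^4 + 2·4^2 + 2·4 + 1. Bump = 6311. G_3 = 6310.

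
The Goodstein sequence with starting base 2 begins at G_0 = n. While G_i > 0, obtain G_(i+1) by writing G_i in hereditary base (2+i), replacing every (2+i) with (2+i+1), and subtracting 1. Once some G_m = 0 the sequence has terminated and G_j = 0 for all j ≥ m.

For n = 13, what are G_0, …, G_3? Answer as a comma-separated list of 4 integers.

13, 108, 1279, 16092

i=0: 13 = 2^(2 + 1) + 2^2 + 1 (b=2); 2→3: 3^(3 + 1) + 3^3 + 1 = 109; 109−1 = 108
i=1: 108 = 3^(3 + 1) + 3^3 (b=3); 3→4: 4^(4 + 1) + 4^4 = 1280; 1280−1 = 1279
i=2: 1279 = 4^(4 + 1) + 3·4^3 + 3·4^2 + 3·4 + 3 (b=4); 4→5: 5^(5 + 1) + 3·5^3 + 3·5^2 + 3·5 + 3 = 16093; 16093−1 = 16092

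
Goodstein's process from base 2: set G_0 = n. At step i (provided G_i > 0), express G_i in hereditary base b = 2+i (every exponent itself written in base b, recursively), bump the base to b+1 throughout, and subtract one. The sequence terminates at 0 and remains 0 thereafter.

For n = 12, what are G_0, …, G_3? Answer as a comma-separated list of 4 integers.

12, 107, 1065, 15685

base 2: 12 = 2^(2 + 1) + 2^2; at 3: 3^(3 + 1) + 3^3 = 108; next = 107
base 3: 107 = 3^(3 + 1) + 2·3^2 + 2·3 + 2; at 4: 4^(4 + 1) + 2·4^2 + 2·4 + 2 = 1066; next = 1065
base 4: 1065 = 4^(4 + 1) + 2·4^2 + 2·4 + 1; at 5: 5^(5 + 1) + 2·5^2 + 2·5 + 1 = 15686; next = 15685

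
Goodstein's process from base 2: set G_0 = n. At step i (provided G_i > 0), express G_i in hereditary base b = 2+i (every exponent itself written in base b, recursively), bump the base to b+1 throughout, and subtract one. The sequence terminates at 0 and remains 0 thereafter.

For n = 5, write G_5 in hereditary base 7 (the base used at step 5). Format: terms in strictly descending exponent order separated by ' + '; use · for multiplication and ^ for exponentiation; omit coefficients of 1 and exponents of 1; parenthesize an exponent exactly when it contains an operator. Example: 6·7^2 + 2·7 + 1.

3·7^3 + 3·7^2 + 3·7

G_0 = 5. HB_2(5) = 2^2 + 1. Bump = 28. G_1 = 27.
G_1 = 27. HB_3(27) = 3^3. Bump = 256. G_2 = 255.
G_2 = 255. HB_4(255) = 3·4^3 + 3·4^2 + 3·4 + 3. Bump = 468. G_3 = 467.
G_3 = 467. HB_5(467) = 3·5^3 + 3·5^2 + 3·5 + 2. Bump = 776. G_4 = 775.
G_4 = 775. HB_6(775) = 3·6^3 + 3·6^2 + 3·6 + 1. Bump = 1198. G_5 = 1197.
G_5 = 1197. HB_7(1197) = 3·7^3 + 3·7^2 + 3·7. Bump = 1752. G_6 = 1751.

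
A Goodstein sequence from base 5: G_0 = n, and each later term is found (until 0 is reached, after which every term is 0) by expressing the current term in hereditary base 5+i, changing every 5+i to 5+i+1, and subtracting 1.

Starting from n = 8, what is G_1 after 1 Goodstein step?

8

i=0: 8 = 5 + 3 (b=5); 5→6: 6 + 3 = 9; 9−1 = 8
i=1: 8 = 6 + 2 (b=6); 6→7: 7 + 2 = 9; 9−1 = 8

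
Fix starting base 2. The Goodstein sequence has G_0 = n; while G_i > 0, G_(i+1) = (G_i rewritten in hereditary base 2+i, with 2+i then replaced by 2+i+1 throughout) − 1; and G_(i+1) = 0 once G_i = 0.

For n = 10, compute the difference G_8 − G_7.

base 2: 10 = 2^(2 + 1) + 2; at 3: 3^(3 + 1) + 3 = 84; next = 83
base 3: 83 = 3^(3 + 1) + 2; at 4: 4^(4 + 1) + 2 = 1026; next = 1025
base 4: 1025 = 4^(4 + 1) + 1; at 5: 5^(5 + 1) + 1 = 15626; next = 15625
base 5: 15625 = 5^(5 + 1); at 6: 6^(6 + 1) = 279936; next = 279935
base 6: 279935 = 5·6^6 + 5·6^5 + 5·6^4 + 5·6^3 + 5·6^2 + 5·6 + 5; at 7: 5·7^7 + 5·7^5 + 5·7^4 + 5·7^3 + 5·7^2 + 5·7 + 5 = 4215755; next = 4215754
base 7: 4215754 = 5·7^7 + 5·7^5 + 5·7^4 + 5·7^3 + 5·7^2 + 5·7 + 4; at 8: 5·8^8 + 5·8^5 + 5·8^4 + 5·8^3 + 5·8^2 + 5·8 + 4 = 84073324; next = 84073323
base 8: 84073323 = 5·8^8 + 5·8^5 + 5·8^4 + 5·8^3 + 5·8^2 + 5·8 + 3; at 9: 5·9^9 + 5·9^5 + 5·9^4 + 5·9^3 + 5·9^2 + 5·9 + 3 = 1937434593; next = 1937434592
base 9: 1937434592 = 5·9^9 + 5·9^5 + 5·9^4 + 5·9^3 + 5·9^2 + 5·9 + 2; at 10: 5·10^10 + 5·10^5 + 5·10^4 + 5·10^3 + 5·10^2 + 5·10 + 2 = 50000555552; next = 50000555551

48063120959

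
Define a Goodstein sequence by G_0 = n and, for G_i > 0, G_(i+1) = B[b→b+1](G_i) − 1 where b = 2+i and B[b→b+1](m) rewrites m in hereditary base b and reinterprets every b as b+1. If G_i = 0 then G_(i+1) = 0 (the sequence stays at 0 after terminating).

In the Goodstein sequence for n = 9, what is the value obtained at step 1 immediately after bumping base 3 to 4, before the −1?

i=0: 9 = 2^(2 + 1) + 1 (b=2); 2→3: 3^(3 + 1) + 1 = 82; 82−1 = 81
i=1: 81 = 3^(3 + 1) (b=3); 3→4: 4^(4 + 1) = 1024; 1024−1 = 1023

1024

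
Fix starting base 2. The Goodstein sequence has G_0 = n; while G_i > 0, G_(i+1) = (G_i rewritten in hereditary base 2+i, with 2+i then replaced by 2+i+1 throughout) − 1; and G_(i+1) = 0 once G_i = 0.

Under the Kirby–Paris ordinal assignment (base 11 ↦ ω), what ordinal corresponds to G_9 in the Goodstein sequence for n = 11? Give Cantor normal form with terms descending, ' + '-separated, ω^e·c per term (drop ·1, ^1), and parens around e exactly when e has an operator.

step 0: 11 = 2^(2 + 1) + 2 + 1; sub 3 for 2: 3^(3 + 1) + 3 + 1; = 85; G_1 = 85−1 = 84
step 1: 84 = 3^(3 + 1) + 3; sub 4 for 3: 4^(4 + 1) + 4; = 1028; G_2 = 1028−1 = 1027
step 2: 1027 = 4^(4 + 1) + 3; sub 5 for 4: 5^(5 + 1) + 3; = 15628; G_3 = 15628−1 = 15627
step 3: 15627 = 5^(5 + 1) + 2; sub 6 for 5: 6^(6 + 1) + 2; = 279938; G_4 = 279938−1 = 279937
step 4: 279937 = 6^(6 + 1) + 1; sub 7 for 6: 7^(7 + 1) + 1; = 5764802; G_5 = 5764802−1 = 5764801
step 5: 5764801 = 7^(7 + 1); sub 8 for 7: 8^(8 + 1); = 134217728; G_6 = 134217728−1 = 134217727
step 6: 134217727 = 7·8^8 + 7·8^7 + 7·8^6 + 7·8^5 + 7·8^4 + 7·8^3 + 7·8^2 + 7·8 + 7; sub 9 for 8: 7·9^9 + 7·9^7 + 7·9^6 + 7·9^5 + 7·9^4 + 7·9^3 + 7·9^2 + 7·9 + 7; = 2749609303; G_7 = 2749609303−1 = 2749609302
step 7: 2749609302 = 7·9^9 + 7·9^7 + 7·9^6 + 7·9^5 + 7·9^4 + 7·9^3 + 7·9^2 + 7·9 + 6; sub 10 for 9: 7·10^10 + 7·10^7 + 7·10^6 + 7·10^5 + 7·10^4 + 7·10^3 + 7·10^2 + 7·10 + 6; = 70077777776; G_8 = 70077777776−1 = 70077777775
step 8: 70077777775 = 7·10^10 + 7·10^7 + 7·10^6 + 7·10^5 + 7·10^4 + 7·10^3 + 7·10^2 + 7·10 + 5; sub 11 for 10: 7·11^11 + 7·11^7 + 7·11^6 + 7·11^5 + 7·11^4 + 7·11^3 + 7·11^2 + 7·11 + 5; = 1997331745491; G_9 = 1997331745491−1 = 1997331745490

ω^ω·7 + ω^7·7 + ω^6·7 + ω^5·7 + ω^4·7 + ω^3·7 + ω^2·7 + ω·7 + 4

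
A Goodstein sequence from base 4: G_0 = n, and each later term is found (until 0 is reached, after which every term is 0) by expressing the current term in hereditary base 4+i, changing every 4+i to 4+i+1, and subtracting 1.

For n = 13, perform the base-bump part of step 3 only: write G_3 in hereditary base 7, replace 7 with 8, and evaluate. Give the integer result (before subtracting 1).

step 0: 13 = 3·4 + 1; sub 5 for 4: 3·5 + 1; = 16; G_1 = 16−1 = 15
step 1: 15 = 3·5; sub 6 for 5: 3·6; = 18; G_2 = 18−1 = 17
step 2: 17 = 2·6 + 5; sub 7 for 6: 2·7 + 5; = 19; G_3 = 19−1 = 18
step 3: 18 = 2·7 + 4; sub 8 for 7: 2·8 + 4; = 20; G_4 = 20−1 = 19

20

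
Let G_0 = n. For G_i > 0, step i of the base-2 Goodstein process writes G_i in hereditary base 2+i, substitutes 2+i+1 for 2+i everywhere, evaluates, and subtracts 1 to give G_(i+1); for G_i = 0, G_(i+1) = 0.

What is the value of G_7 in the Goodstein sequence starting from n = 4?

[0] 4 ≡ 2^2 (base 2). Lift 3: 27. −1: 26.
[1] 26 ≡ 2·3^2 + 2·3 + 2 (base 3). Lift 4: 42. −1: 41.
[2] 41 ≡ 2·4^2 + 2·4 + 1 (base 4). Lift 5: 61. −1: 60.
[3] 60 ≡ 2·5^2 + 2·5 (base 5). Lift 6: 84. −1: 83.
[4] 83 ≡ 2·6^2 + 6 + 5 (base 6). Lift 7: 110. −1: 109.
[5] 109 ≡ 2·7^2 + 7 + 4 (base 7). Lift 8: 140. −1: 139.
[6] 139 ≡ 2·8^2 + 8 + 3 (base 8). Lift 9: 174. −1: 173.

173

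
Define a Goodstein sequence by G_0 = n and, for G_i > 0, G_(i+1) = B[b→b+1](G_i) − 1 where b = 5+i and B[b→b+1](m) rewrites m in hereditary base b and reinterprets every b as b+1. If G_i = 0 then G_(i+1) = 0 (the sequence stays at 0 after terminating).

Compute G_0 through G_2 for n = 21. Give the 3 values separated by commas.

G_0=21  [base 5] 4·5 + 1  →[5↦6]→  4·6 + 1 = 25  −1 ⇒ G_1=24
G_1=24  [base 6] 4·6  →[6↦7]→  4·7 = 28  −1 ⇒ G_2=27

21, 24, 27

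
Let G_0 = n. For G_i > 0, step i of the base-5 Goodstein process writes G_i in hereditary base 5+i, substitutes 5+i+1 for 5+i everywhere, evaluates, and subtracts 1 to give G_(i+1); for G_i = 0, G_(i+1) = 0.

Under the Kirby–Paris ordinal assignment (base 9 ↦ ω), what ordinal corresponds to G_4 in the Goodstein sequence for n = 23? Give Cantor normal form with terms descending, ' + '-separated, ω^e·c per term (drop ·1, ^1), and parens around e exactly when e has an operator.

ω·3 + 8

i=0: 23 = 4·5 + 3 (b=5); 5→6: 4·6 + 3 = 27; 27−1 = 26
i=1: 26 = 4·6 + 2 (b=6); 6→7: 4·7 + 2 = 30; 30−1 = 29
i=2: 29 = 4·7 + 1 (b=7); 7→8: 4·8 + 1 = 33; 33−1 = 32
i=3: 32 = 4·8 (b=8); 8→9: 4·9 = 36; 36−1 = 35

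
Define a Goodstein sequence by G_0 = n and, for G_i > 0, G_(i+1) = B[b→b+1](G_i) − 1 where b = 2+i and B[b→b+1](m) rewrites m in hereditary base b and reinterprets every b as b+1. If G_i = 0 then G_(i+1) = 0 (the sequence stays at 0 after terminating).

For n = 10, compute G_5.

base 2: 10 = 2^(2 + 1) + 2; at 3: 3^(3 + 1) + 3 = 84; next = 83
base 3: 83 = 3^(3 + 1) + 2; at 4: 4^(4 + 1) + 2 = 1026; next = 1025
base 4: 1025 = 4^(4 + 1) + 1; at 5: 5^(5 + 1) + 1 = 15626; next = 15625
base 5: 15625 = 5^(5 + 1); at 6: 6^(6 + 1) = 279936; next = 279935
base 6: 279935 = 5·6^6 + 5·6^5 + 5·6^4 + 5·6^3 + 5·6^2 + 5·6 + 5; at 7: 5·7^7 + 5·7^5 + 5·7^4 + 5·7^3 + 5·7^2 + 5·7 + 5 = 4215755; next = 4215754
base 7: 4215754 = 5·7^7 + 5·7^5 + 5·7^4 + 5·7^3 + 5·7^2 + 5·7 + 4; at 8: 5·8^8 + 5·8^5 + 5·8^4 + 5·8^3 + 5·8^2 + 5·8 + 4 = 84073324; next = 84073323

4215754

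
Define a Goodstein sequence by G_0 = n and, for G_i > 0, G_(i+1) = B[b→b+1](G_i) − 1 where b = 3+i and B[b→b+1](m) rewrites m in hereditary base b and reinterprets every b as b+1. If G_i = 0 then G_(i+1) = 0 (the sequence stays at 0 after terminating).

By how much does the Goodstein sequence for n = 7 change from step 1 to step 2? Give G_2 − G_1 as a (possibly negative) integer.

1

G_0=7  [base 3] 2·3 + 1  →[3↦4]→  2·4 + 1 = 9  −1 ⇒ G_1=8
G_1=8  [base 4] 2·4  →[4↦5]→  2·5 = 10  −1 ⇒ G_2=9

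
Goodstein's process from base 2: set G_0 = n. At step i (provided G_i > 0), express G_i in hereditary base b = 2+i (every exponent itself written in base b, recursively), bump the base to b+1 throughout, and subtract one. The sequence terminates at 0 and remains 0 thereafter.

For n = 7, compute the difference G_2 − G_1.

229

step 0: 7 = 2^2 + 2 + 1; sub 3 for 2: 3^3 + 3 + 1; = 31; G_1 = 31−1 = 30
step 1: 30 = 3^3 + 3; sub 4 for 3: 4^4 + 4; = 260; G_2 = 260−1 = 259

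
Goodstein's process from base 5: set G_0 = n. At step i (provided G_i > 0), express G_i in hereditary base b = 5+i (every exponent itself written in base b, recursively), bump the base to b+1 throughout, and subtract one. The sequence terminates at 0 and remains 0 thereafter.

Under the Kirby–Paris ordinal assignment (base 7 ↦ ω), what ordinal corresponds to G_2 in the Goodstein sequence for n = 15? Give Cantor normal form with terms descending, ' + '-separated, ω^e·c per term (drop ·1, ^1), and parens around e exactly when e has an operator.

ω·2 + 4

[0] 15 ≡ 3·5 (base 5). Lift 6: 18. −1: 17.
[1] 17 ≡ 2·6 + 5 (base 6). Lift 7: 19. −1: 18.
[2] 18 ≡ 2·7 + 4 (base 7). Lift 8: 20. −1: 19.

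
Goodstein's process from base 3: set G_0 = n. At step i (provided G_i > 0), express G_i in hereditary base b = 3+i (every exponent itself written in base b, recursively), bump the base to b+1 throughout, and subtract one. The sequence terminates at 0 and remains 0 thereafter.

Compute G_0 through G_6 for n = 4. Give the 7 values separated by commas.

G_0 = 4. HB_3(4) = 3 + 1. Bump = 5. G_1 = 4.
G_1 = 4. HB_4(4) = 4. Bump = 5. G_2 = 4.
G_2 = 4. HB_5(4) = 4. Bump = 4. G_3 = 3.
G_3 = 3. HB_6(3) = 3. Bump = 3. G_4 = 2.
G_4 = 2. HB_7(2) = 2. Bump = 2. G_5 = 1.
G_5 = 1. HB_8(1) = 1. Bump = 1. G_6 = 0.

4, 4, 4, 3, 2, 1, 0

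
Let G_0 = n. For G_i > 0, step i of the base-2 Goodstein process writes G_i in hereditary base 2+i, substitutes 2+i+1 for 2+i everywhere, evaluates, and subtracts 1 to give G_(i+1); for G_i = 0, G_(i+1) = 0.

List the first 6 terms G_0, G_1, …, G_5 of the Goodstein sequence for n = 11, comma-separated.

step 0: 11 = 2^(2 + 1) + 2 + 1; sub 3 for 2: 3^(3 + 1) + 3 + 1; = 85; G_1 = 85−1 = 84
step 1: 84 = 3^(3 + 1) + 3; sub 4 for 3: 4^(4 + 1) + 4; = 1028; G_2 = 1028−1 = 1027
step 2: 1027 = 4^(4 + 1) + 3; sub 5 for 4: 5^(5 + 1) + 3; = 15628; G_3 = 15628−1 = 15627
step 3: 15627 = 5^(5 + 1) + 2; sub 6 for 5: 6^(6 + 1) + 2; = 279938; G_4 = 279938−1 = 279937
step 4: 279937 = 6^(6 + 1) + 1; sub 7 for 6: 7^(7 + 1) + 1; = 5764802; G_5 = 5764802−1 = 5764801

11, 84, 1027, 15627, 279937, 5764801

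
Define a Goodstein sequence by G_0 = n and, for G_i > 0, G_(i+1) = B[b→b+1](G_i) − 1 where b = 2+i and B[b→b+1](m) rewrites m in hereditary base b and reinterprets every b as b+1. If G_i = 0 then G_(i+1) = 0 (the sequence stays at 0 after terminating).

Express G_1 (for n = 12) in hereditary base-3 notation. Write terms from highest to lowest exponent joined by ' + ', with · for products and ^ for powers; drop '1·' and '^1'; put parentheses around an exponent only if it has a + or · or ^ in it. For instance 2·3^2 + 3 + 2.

3^(3 + 1) + 2·3^2 + 2·3 + 2

base 2: 12 = 2^(2 + 1) + 2^2; at 3: 3^(3 + 1) + 3^3 = 108; next = 107
base 3: 107 = 3^(3 + 1) + 2·3^2 + 2·3 + 2; at 4: 4^(4 + 1) + 2·4^2 + 2·4 + 2 = 1066; next = 1065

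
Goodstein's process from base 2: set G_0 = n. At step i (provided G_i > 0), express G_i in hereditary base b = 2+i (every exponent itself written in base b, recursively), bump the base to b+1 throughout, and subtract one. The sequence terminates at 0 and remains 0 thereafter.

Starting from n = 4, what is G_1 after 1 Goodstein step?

26

(0) 4|_2 = 2^2 ↦ 3^3|_3 = 27 ⇒ 26
(1) 26|_3 = 2·3^2 + 2·3 + 2 ↦ 2·4^2 + 2·4 + 2|_4 = 42 ⇒ 41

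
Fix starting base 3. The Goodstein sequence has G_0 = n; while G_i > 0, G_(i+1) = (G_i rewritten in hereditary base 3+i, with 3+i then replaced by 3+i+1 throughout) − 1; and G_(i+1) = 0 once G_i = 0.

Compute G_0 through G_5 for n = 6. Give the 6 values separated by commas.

6, 7, 7, 7, 7, 7

(0) 6|_3 = 2·3 ↦ 2·4|_4 = 8 ⇒ 7
(1) 7|_4 = 4 + 3 ↦ 5 + 3|_5 = 8 ⇒ 7
(2) 7|_5 = 5 + 2 ↦ 6 + 2|_6 = 8 ⇒ 7
(3) 7|_6 = 6 + 1 ↦ 7 + 1|_7 = 8 ⇒ 7
(4) 7|_7 = 7 ↦ 8|_8 = 8 ⇒ 7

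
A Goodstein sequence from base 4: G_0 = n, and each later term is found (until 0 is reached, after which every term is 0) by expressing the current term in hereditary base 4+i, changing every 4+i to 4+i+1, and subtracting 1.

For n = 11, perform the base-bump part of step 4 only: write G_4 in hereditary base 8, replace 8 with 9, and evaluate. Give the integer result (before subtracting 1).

16

base 4: 11 = 2·4 + 3; at 5: 2·5 + 3 = 13; next = 12
base 5: 12 = 2·5 + 2; at 6: 2·6 + 2 = 14; next = 13
base 6: 13 = 2·6 + 1; at 7: 2·7 + 1 = 15; next = 14
base 7: 14 = 2·7; at 8: 2·8 = 16; next = 15
base 8: 15 = 8 + 7; at 9: 9 + 7 = 16; next = 15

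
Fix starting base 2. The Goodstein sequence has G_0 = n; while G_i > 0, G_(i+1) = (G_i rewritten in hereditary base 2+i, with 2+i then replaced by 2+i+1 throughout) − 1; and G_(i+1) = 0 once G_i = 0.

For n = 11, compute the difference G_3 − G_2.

14600

(0) 11|_2 = 2^(2 + 1) + 2 + 1 ↦ 3^(3 + 1) + 3 + 1|_3 = 85 ⇒ 84
(1) 84|_3 = 3^(3 + 1) + 3 ↦ 4^(4 + 1) + 4|_4 = 1028 ⇒ 1027
(2) 1027|_4 = 4^(4 + 1) + 3 ↦ 5^(5 + 1) + 3|_5 = 15628 ⇒ 15627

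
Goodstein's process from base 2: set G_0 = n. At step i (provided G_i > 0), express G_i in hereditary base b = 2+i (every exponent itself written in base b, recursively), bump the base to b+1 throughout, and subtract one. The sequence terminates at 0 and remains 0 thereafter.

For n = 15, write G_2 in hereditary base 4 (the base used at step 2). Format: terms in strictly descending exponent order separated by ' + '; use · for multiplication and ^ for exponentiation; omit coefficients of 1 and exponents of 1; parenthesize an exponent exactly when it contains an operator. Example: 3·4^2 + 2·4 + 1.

(0) 15|_2 = 2^(2 + 1) + 2^2 + 2 + 1 ↦ 3^(3 + 1) + 3^3 + 3 + 1|_3 = 112 ⇒ 111
(1) 111|_3 = 3^(3 + 1) + 3^3 + 3 ↦ 4^(4 + 1) + 4^4 + 4|_4 = 1284 ⇒ 1283
(2) 1283|_4 = 4^(4 + 1) + 4^4 + 3 ↦ 5^(5 + 1) + 5^5 + 3|_5 = 18753 ⇒ 18752

4^(4 + 1) + 4^4 + 3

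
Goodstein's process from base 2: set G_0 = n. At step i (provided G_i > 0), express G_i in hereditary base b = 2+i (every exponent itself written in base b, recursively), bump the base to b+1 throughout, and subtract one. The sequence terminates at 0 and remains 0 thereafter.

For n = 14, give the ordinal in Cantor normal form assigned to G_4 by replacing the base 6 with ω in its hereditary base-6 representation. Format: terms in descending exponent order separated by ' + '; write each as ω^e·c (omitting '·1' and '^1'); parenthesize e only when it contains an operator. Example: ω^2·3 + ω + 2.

ω^(ω + 1) + ω^5·5 + ω^4·5 + ω^3·5 + ω^2·5 + ω·5 + 5

G_0 = 14. HB_2(14) = 2^(2 + 1) + 2^2 + 2. Bump = 111. G_1 = 110.
G_1 = 110. HB_3(110) = 3^(3 + 1) + 3^3 + 2. Bump = 1282. G_2 = 1281.
G_2 = 1281. HB_4(1281) = 4^(4 + 1) + 4^4 + 1. Bump = 18751. G_3 = 18750.
G_3 = 18750. HB_5(18750) = 5^(5 + 1) + 5^5. Bump = 326592. G_4 = 326591.
G_4 = 326591. HB_6(326591) = 6^(6 + 1) + 5·6^5 + 5·6^4 + 5·6^3 + 5·6^2 + 5·6 + 5. Bump = 5862841. G_5 = 5862840.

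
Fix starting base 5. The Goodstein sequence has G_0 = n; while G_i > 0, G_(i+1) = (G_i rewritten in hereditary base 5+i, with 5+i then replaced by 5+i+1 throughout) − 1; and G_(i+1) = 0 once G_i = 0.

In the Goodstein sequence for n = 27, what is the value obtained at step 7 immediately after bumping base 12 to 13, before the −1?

i=0: 27 = 5^2 + 2 (b=5); 5→6: 6^2 + 2 = 38; 38−1 = 37
i=1: 37 = 6^2 + 1 (b=6); 6→7: 7^2 + 1 = 50; 50−1 = 49
i=2: 49 = 7^2 (b=7); 7→8: 8^2 = 64; 64−1 = 63
i=3: 63 = 7·8 + 7 (b=8); 8→9: 7·9 + 7 = 70; 70−1 = 69
i=4: 69 = 7·9 + 6 (b=9); 9→10: 7·10 + 6 = 76; 76−1 = 75
i=5: 75 = 7·10 + 5 (b=10); 10→11: 7·11 + 5 = 82; 82−1 = 81
i=6: 81 = 7·11 + 4 (b=11); 11→12: 7·12 + 4 = 88; 88−1 = 87

94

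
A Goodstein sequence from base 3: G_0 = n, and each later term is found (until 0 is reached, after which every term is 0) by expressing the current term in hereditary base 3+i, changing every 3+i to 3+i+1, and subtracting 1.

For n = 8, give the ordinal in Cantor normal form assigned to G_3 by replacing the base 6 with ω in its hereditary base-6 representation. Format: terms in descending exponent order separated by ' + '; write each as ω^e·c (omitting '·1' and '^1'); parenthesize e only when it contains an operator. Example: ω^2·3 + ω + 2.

ω + 5

base 3: 8 = 2·3 + 2; at 4: 2·4 + 2 = 10; next = 9
base 4: 9 = 2·4 + 1; at 5: 2·5 + 1 = 11; next = 10
base 5: 10 = 2·5; at 6: 2·6 = 12; next = 11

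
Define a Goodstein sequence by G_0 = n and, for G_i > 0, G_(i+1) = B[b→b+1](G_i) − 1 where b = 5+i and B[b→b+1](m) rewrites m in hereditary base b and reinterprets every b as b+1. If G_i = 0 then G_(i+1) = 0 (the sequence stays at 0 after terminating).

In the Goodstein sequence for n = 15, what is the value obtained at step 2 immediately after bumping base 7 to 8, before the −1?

[0] 15 ≡ 3·5 (base 5). Lift 6: 18. −1: 17.
[1] 17 ≡ 2·6 + 5 (base 6). Lift 7: 19. −1: 18.
[2] 18 ≡ 2·7 + 4 (base 7). Lift 8: 20. −1: 19.

20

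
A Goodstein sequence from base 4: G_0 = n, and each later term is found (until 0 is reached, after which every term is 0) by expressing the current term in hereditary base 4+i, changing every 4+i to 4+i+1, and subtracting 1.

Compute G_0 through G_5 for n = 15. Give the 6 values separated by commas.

15, 17, 19, 21, 23, 24

G_0 = 15. HB_4(15) = 3·4 + 3. Bump = 18. G_1 = 17.
G_1 = 17. HB_5(17) = 3·5 + 2. Bump = 20. G_2 = 19.
G_2 = 19. HB_6(19) = 3·6 + 1. Bump = 22. G_3 = 21.
G_3 = 21. HB_7(21) = 3·7. Bump = 24. G_4 = 23.
G_4 = 23. HB_8(23) = 2·8 + 7. Bump = 25. G_5 = 24.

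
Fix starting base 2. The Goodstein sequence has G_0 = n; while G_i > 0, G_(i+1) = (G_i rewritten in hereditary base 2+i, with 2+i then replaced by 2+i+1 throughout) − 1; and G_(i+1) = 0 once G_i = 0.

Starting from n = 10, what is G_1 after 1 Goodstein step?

[0] 10 ≡ 2^(2 + 1) + 2 (base 2). Lift 3: 84. −1: 83.
[1] 83 ≡ 3^(3 + 1) + 2 (base 3). Lift 4: 1026. −1: 1025.

83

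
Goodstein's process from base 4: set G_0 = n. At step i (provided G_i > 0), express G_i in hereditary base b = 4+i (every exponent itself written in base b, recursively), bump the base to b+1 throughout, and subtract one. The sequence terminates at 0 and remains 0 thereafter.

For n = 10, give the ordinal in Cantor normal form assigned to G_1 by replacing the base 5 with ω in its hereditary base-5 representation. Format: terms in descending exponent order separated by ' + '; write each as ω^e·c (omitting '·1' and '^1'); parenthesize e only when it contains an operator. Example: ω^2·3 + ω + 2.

(0) 10|_4 = 2·4 + 2 ↦ 2·5 + 2|_5 = 12 ⇒ 11
(1) 11|_5 = 2·5 + 1 ↦ 2·6 + 1|_6 = 13 ⇒ 12

ω·2 + 1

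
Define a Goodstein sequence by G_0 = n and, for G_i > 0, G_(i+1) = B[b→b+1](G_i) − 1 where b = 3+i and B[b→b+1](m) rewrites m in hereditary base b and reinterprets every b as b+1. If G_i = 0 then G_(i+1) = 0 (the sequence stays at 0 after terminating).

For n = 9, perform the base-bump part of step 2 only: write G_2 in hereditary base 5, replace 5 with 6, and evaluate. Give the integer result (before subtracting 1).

20

G_0 = 9. HB_3(9) = 3^2. Bump = 16. G_1 = 15.
G_1 = 15. HB_4(15) = 3·4 + 3. Bump = 18. G_2 = 17.
G_2 = 17. HB_5(17) = 3·5 + 2. Bump = 20. G_3 = 19.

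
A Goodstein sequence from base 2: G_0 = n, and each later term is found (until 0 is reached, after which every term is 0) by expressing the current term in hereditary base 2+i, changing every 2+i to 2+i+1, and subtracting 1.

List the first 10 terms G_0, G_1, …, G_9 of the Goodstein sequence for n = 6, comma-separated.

6, 29, 257, 3125, 46655, 98039, 187243, 332147, 555551, 885775

6 —HB2→ 2^2 + 2 —bump→ 3^3 + 3 = 30 —(−1)→ 29
29 —HB3→ 3^3 + 2 —bump→ 4^4 + 2 = 258 —(−1)→ 257
257 —HB4→ 4^4 + 1 —bump→ 5^5 + 1 = 3126 —(−1)→ 3125
3125 —HB5→ 5^5 —bump→ 6^6 = 46656 —(−1)→ 46655
46655 —HB6→ 5·6^5 + 5·6^4 + 5·6^3 + 5·6^2 + 5·6 + 5 —bump→ 5·7^5 + 5·7^4 + 5·7^3 + 5·7^2 + 5·7 + 5 = 98040 —(−1)→ 98039
98039 —HB7→ 5·7^5 + 5·7^4 + 5·7^3 + 5·7^2 + 5·7 + 4 —bump→ 5·8^5 + 5·8^4 + 5·8^3 + 5·8^2 + 5·8 + 4 = 187244 —(−1)→ 187243
187243 —HB8→ 5·8^5 + 5·8^4 + 5·8^3 + 5·8^2 + 5·8 + 3 —bump→ 5·9^5 + 5·9^4 + 5·9^3 + 5·9^2 + 5·9 + 3 = 332148 —(−1)→ 332147
332147 —HB9→ 5·9^5 + 5·9^4 + 5·9^3 + 5·9^2 + 5·9 + 2 —bump→ 5·10^5 + 5·10^4 + 5·10^3 + 5·10^2 + 5·10 + 2 = 555552 —(−1)→ 555551
555551 —HB10→ 5·10^5 + 5·10^4 + 5·10^3 + 5·10^2 + 5·10 + 1 —bump→ 5·11^5 + 5·11^4 + 5·11^3 + 5·11^2 + 5·11 + 1 = 885776 —(−1)→ 885775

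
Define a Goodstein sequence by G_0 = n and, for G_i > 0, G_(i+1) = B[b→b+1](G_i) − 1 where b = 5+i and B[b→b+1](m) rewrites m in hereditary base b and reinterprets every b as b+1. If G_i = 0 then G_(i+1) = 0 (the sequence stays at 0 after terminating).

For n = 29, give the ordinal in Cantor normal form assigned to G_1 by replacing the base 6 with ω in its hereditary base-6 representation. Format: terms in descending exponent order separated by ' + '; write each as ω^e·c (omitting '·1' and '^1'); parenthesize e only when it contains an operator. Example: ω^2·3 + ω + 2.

ω^2 + 3

i=0: 29 = 5^2 + 4 (b=5); 5→6: 6^2 + 4 = 40; 40−1 = 39
i=1: 39 = 6^2 + 3 (b=6); 6→7: 7^2 + 3 = 52; 52−1 = 51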